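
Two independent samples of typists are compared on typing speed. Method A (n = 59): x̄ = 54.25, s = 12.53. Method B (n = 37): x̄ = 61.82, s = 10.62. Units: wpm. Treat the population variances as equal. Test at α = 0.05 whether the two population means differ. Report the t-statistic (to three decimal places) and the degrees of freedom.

t = -3.050, df = 94

Let group 1 = method A, group 2 = method B. H0: μ_1 = μ_2; H1: μ_1 ≠ μ_2 (two-sample pooled-variance t-test, two-sided).
s_p² = [(59−1)·12.53² + (37−1)·10.62²]/(59+37−2) = 140.067
t = (54.25 − 61.82)/√[140.067·(1/59 + 1/37)] = -3.050
df = n₁ + n₂ − 2 = 94
Two-sided p-value ≈ 0.0030
Since p ≈ 0.0030 < α = 0.05, reject H0; the data support H1.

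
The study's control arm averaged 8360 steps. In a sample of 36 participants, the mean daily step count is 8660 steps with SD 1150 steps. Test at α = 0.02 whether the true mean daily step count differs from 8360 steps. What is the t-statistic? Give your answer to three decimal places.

1.565

H0: μ = 8360; H1: μ ≠ 8360 (one-sample t-test, two-sided).
t = (x̄ − μ₀)/(s/√n) = (8660 − 8360)/(1150/√36) = 1.565
df = n − 1 = 35
Two-sided p-value ≈ 0.1265
Since p ≈ 0.1265 > α = 0.02, fail to reject H0; the evidence is not statistically significant.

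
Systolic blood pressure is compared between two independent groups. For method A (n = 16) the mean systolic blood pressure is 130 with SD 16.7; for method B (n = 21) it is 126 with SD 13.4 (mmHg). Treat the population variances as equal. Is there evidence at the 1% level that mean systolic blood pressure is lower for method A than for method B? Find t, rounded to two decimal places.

0.81

Let group 1 = method A, group 2 = method B. H0: μ_1 = μ_2; H1: μ_1 < μ_2 (two-sample pooled-variance t-test, left-tailed).
s_p² = [(16−1)·16.7² + (21−1)·13.4²]/(16+21−2) = 222.13
t = (130 − 126)/√[222.13·(1/16 + 1/21)] = 0.81
df = n₁ + n₂ − 2 = 35
p-value = P(T ≤ 0.81) ≈ 0.788
Since p ≈ 0.788 > α = 0.01, fail to reject H0; the evidence is not statistically significant.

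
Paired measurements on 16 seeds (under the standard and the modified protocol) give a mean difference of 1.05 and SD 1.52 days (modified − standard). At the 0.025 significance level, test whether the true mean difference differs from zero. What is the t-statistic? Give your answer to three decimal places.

H0: μ_d = 0; H1: μ_d ≠ 0 (paired t-test on the differences, two-sided).
t = d̄/(s_d/√n) = 1.05/(1.52/√16) = 2.763
df = n − 1 = 15
Two-sided p-value ≈ 0.0145
Since p ≈ 0.0145 < α = 0.025, reject H0; the data support H1.

2.763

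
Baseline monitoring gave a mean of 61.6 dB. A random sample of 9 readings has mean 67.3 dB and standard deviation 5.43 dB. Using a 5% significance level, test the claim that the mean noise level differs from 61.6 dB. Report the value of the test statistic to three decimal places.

H0: μ = 61.6; H1: μ ≠ 61.6 (one-sample t-test, two-sided).
t = (x̄ − μ₀)/(s/√n) = (67.3 − 61.6)/(5.43/√9) = 3.149
df = n − 1 = 8
Two-sided p-value ≈ 0.0136
Since p ≈ 0.0136 < α = 0.05, reject H0; the evidence is statistically significant.

3.149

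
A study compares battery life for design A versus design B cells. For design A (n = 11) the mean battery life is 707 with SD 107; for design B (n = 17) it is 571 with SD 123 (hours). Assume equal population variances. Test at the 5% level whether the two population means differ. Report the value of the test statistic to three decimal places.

3.001

Let group 1 = design A, group 2 = design B. H0: μ_1 = μ_2; H1: μ_1 ≠ μ_2 (two-sample pooled-variance t-test, two-sided).
s_p² = [(11−1)·107² + (17−1)·123²]/(11+17−2) = 13713.6
t = (707 − 571)/√[13713.6·(1/11 + 1/17)] = 3.001
df = n₁ + n₂ − 2 = 26
Two-sided p-value ≈ 0.0059
Since p ≈ 0.0059 < α = 0.05, reject H0; the evidence is statistically significant.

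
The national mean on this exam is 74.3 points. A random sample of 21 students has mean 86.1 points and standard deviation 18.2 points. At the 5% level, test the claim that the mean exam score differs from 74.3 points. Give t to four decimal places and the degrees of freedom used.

t = 2.9711, df = 20

H0: μ = 74.3; H1: μ ≠ 74.3 (one-sample t-test, two-sided).
t = (x̄ − μ₀)/(s/√n) = (86.1 − 74.3)/(18.2/√21) = 2.9711
df = n − 1 = 20
Two-sided p-value ≈ 0.008
Since p ≈ 0.008 < α = 0.05, reject H0; the evidence is statistically significant.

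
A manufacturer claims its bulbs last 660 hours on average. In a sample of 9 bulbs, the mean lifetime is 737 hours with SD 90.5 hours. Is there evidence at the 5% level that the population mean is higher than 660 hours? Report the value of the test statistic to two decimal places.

H0: μ = 660; H1: μ > 660 (one-sample t-test, right-tailed).
t = (x̄ − μ₀)/(s/√n) = (737 − 660)/(90.5/√9) = 2.55
df = n − 1 = 8
p-value = P(T ≥ 2.55) ≈ 0.017
Since p ≈ 0.017 < α = 0.05, reject H0; the data support H1.

2.55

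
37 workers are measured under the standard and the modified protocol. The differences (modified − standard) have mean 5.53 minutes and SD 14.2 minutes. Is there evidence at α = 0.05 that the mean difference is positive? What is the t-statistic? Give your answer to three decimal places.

2.369

H0: μ_d = 0; H1: μ_d > 0 (paired t-test on the differences, right-tailed).
t = d̄/(s_d/√n) = 5.53/(14.2/√37) = 2.369
df = n − 1 = 36
p-value = P(T ≥ 2.369) ≈ 0.0117
Since p ≈ 0.0117 < α = 0.05, reject H0; the evidence is statistically significant.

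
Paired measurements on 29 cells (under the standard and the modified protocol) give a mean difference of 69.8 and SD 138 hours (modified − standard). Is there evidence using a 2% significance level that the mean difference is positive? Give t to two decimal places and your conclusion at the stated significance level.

H0: μ_d = 0; H1: μ_d > 0 (paired t-test on the differences, right-tailed).
t = d̄/(s_d/√n) = 69.8/(138/√29) = 2.72
df = n − 1 = 28
p-value = P(T ≥ 2.72) ≈ 0.0055
Since p ≈ 0.0055 < α = 0.02, reject H0; the evidence is statistically significant.

t = 2.72; reject H0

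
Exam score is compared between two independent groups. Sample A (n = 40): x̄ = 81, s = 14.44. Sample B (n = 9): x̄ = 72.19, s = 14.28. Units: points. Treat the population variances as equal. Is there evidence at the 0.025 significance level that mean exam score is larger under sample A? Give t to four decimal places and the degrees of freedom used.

Let group 1 = sample A, group 2 = sample B. H0: μ_1 = μ_2; H1: μ_1 > μ_2 (two-sample pooled-variance t-test, right-tailed).
s_p² = [(40−1)·14.44² + (9−1)·14.28²]/(40+9−2) = 207.731
t = (81 − 72.19)/√[207.731·(1/40 + 1/9)] = 1.6568
df = n₁ + n₂ − 2 = 47
p-value = P(T ≥ 1.6568) ≈ 0.0521
Since p ≈ 0.0521 > α = 0.025, fail to reject H0; the data do not provide sufficient evidence against H0.

t = 1.6568, df = 47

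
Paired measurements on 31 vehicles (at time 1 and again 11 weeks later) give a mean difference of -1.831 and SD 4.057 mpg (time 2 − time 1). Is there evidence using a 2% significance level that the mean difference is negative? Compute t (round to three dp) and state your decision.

t = -2.513; reject H0

H0: μ_d = 0; H1: μ_d < 0 (paired t-test on the differences, left-tailed).
t = d̄/(s_d/√n) = -1.831/(4.057/√31) = -2.513
df = n − 1 = 30
p-value = P(T ≤ -2.513) ≈ 0.0088
Since p ≈ 0.0088 < α = 0.02, reject H0; the evidence is statistically significant.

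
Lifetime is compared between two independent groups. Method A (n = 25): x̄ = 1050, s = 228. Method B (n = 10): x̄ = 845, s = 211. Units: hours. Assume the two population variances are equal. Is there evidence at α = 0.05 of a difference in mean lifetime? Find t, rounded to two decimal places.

Let group 1 = method A, group 2 = method B. H0: μ_1 = μ_2; H1: μ_1 ≠ μ_2 (two-sample pooled-variance t-test, two-sided).
s_p² = [(25−1)·228² + (10−1)·211²]/(25+10−2) = 49948.6
t = (1050 − 845)/√[49948.6·(1/25 + 1/10)] = 2.45
df = n₁ + n₂ − 2 = 33
Two-sided p-value ≈ 0.020
Since p ≈ 0.020 < α = 0.05, reject H0; the evidence is statistically significant.

2.45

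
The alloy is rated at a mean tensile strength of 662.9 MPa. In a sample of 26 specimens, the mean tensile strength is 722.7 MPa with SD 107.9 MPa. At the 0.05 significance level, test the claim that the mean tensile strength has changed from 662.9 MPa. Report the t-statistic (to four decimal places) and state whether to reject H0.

t = 2.8260; reject H0

H0: μ = 662.9; H1: μ ≠ 662.9 (one-sample t-test, two-sided).
t = (x̄ − μ₀)/(s/√n) = (722.7 − 662.9)/(107.9/√26) = 2.8260
df = n − 1 = 25
Two-sided p-value ≈ 0.009
Since p ≈ 0.009 < α = 0.05, reject H0; the data support H1.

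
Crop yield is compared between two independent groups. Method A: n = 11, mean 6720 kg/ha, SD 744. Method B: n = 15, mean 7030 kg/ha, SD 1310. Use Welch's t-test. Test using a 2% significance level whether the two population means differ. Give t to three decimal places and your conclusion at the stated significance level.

t = -0.764; fail to reject H0

Let group 1 = method A, group 2 = method B. H0: μ_1 = μ_2; H1: μ_1 ≠ μ_2 (Welch's two-sample t-test, two-sided).
t = (x̄_1 − x̄_2)/√(s_1²/n_1 + s_2²/n_2) = (6720 − 7030)/√(744²/11 + 1310²/15) = -0.764
Welch–Satterthwaite df ≈ 22.84
Two-sided p-value ≈ 0.453
Since p ≈ 0.453 > α = 0.02, fail to reject H0; the data do not provide sufficient evidence against H0.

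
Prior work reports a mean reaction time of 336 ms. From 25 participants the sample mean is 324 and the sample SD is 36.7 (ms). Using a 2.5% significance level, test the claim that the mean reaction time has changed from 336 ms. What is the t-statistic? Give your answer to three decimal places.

H0: μ = 336; H1: μ ≠ 336 (one-sample t-test, two-sided).
t = (x̄ − μ₀)/(s/√n) = (324 − 336)/(36.7/√25) = -1.635
df = n − 1 = 24
Two-sided p-value ≈ 0.1151
Since p ≈ 0.1151 > α = 0.025, fail to reject H0; the evidence is not statistically significant.

-1.635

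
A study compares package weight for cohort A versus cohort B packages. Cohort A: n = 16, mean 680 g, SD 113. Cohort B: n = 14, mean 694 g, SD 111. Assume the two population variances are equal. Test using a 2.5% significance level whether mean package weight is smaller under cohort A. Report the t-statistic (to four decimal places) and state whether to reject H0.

t = -0.3413; fail to reject H0

Let group 1 = cohort A, group 2 = cohort B. H0: μ_1 = μ_2; H1: μ_1 < μ_2 (two-sample pooled-variance t-test, left-tailed).
s_p² = [(16−1)·113² + (14−1)·111²]/(16+14−2) = 12561
t = (680 − 694)/√[12561·(1/16 + 1/14)] = -0.3413
df = n₁ + n₂ − 2 = 28
p-value = P(T ≤ -0.3413) ≈ 0.3677
Since p ≈ 0.3677 > α = 0.025, fail to reject H0; the data do not provide sufficient evidence against H0.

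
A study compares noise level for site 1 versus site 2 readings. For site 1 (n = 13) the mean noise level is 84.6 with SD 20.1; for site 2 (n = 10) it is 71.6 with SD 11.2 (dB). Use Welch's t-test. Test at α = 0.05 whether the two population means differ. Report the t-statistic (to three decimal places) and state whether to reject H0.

t = 1.968; fail to reject H0

Let group 1 = site 1, group 2 = site 2. H0: μ_1 = μ_2; H1: μ_1 ≠ μ_2 (Welch's two-sample t-test, two-sided).
t = (x̄_1 − x̄_2)/√(s_1²/n_1 + s_2²/n_2) = (84.6 − 71.6)/√(20.1²/13 + 11.2²/10) = 1.968
Welch–Satterthwaite df ≈ 19.42
Two-sided p-value ≈ 0.063
Since p ≈ 0.063 > α = 0.05, fail to reject H0; the data do not provide sufficient evidence against H0.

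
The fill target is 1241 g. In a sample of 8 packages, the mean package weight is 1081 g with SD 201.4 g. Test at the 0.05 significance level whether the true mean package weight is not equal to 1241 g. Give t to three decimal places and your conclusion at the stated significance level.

t = -2.247; fail to reject H0

H0: μ = 1241; H1: μ ≠ 1241 (one-sample t-test, two-sided).
t = (x̄ − μ₀)/(s/√n) = (1081 − 1241)/(201.4/√8) = -2.247
df = n − 1 = 7
Two-sided p-value ≈ 0.0595
Since p ≈ 0.0595 > α = 0.05, fail to reject H0; the data do not provide sufficient evidence against H0.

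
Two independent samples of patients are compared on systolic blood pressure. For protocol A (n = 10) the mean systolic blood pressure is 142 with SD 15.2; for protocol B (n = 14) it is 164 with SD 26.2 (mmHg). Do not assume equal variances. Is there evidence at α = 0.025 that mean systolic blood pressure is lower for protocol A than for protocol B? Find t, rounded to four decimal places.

-2.5903

Let group 1 = protocol A, group 2 = protocol B. H0: μ_1 = μ_2; H1: μ_1 < μ_2 (Welch's two-sample t-test, left-tailed).
t = (x̄_1 − x̄_2)/√(s_1²/n_1 + s_2²/n_2) = (142 − 164)/√(15.2²/10 + 26.2²/14) = -2.5903
Welch–Satterthwaite df ≈ 21.30
p-value = P(T ≤ -2.5903) ≈ 0.008
Since p ≈ 0.008 < α = 0.025, reject H0; the data support H1.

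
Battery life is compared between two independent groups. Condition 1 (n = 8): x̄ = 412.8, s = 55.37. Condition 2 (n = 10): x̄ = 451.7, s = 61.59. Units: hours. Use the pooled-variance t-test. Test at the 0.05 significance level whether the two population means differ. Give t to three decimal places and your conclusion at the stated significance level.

t = -1.391; fail to reject H0

Let group 1 = condition 1, group 2 = condition 2. H0: μ_1 = μ_2; H1: μ_1 ≠ μ_2 (two-sample pooled-variance t-test, two-sided).
s_p² = [(8−1)·55.37² + (10−1)·61.59²]/(8+10−2) = 3475.05
t = (412.8 − 451.7)/√[3475.05·(1/8 + 1/10)] = -1.391
df = n₁ + n₂ − 2 = 16
Two-sided p-value ≈ 0.183
Since p ≈ 0.183 > α = 0.05, fail to reject H0; the evidence is not statistically significant.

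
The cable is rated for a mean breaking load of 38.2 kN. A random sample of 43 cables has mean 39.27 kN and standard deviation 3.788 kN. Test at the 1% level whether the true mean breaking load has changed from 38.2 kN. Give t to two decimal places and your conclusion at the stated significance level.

H0: μ = 38.2; H1: μ ≠ 38.2 (one-sample t-test, two-sided).
t = (x̄ − μ₀)/(s/√n) = (39.27 − 38.2)/(3.788/√43) = 1.85
df = n − 1 = 42
Two-sided p-value ≈ 0.071
Since p ≈ 0.071 > α = 0.01, fail to reject H0; the evidence is not statistically significant.

t = 1.85; fail to reject H0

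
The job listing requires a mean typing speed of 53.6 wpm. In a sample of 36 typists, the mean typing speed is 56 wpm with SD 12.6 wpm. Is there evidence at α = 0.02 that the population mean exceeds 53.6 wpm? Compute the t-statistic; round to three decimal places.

1.143

H0: μ = 53.6; H1: μ > 53.6 (one-sample t-test, right-tailed).
t = (x̄ − μ₀)/(s/√n) = (56 − 53.6)/(12.6/√36) = 1.143
df = n − 1 = 35
p-value = P(T ≥ 1.143) ≈ 0.1304
Since p ≈ 0.1304 > α = 0.02, fail to reject H0; the data do not provide sufficient evidence against H0.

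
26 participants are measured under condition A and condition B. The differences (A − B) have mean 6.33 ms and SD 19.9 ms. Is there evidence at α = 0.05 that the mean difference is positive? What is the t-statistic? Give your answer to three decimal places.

1.622

H0: μ_d = 0; H1: μ_d > 0 (paired t-test on the differences, right-tailed).
t = d̄/(s_d/√n) = 6.33/(19.9/√26) = 1.622
df = n − 1 = 25
p-value = P(T ≥ 1.622) ≈ 0.0587
Since p ≈ 0.0587 > α = 0.05, fail to reject H0; the evidence is not statistically significant.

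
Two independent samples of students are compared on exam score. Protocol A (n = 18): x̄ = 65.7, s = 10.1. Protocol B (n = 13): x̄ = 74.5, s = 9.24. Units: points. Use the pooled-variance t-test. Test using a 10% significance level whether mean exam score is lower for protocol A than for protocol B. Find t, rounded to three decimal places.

Let group 1 = protocol A, group 2 = protocol B. H0: μ_1 = μ_2; H1: μ_1 < μ_2 (two-sample pooled-variance t-test, left-tailed).
s_p² = [(18−1)·10.1² + (13−1)·9.24²]/(18+13−2) = 95.1276
t = (65.7 − 74.5)/√[95.1276·(1/18 + 1/13)] = -2.479
df = n₁ + n₂ − 2 = 29
p-value = P(T ≤ -2.479) ≈ 0.010
Since p ≈ 0.010 < α = 0.1, reject H0; the data support H1.

-2.479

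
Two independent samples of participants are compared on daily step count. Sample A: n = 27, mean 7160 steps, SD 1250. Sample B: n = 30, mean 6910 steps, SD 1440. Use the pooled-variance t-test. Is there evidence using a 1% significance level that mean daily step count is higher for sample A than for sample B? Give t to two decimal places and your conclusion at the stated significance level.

t = 0.70; fail to reject H0

Let group 1 = sample A, group 2 = sample B. H0: μ_1 = μ_2; H1: μ_1 > μ_2 (two-sample pooled-variance t-test, right-tailed).
s_p² = [(27−1)·1250² + (30−1)·1440²]/(27+30−2) = 1831990
t = (7160 − 6910)/√[1831990·(1/27 + 1/30)] = 0.70
df = n₁ + n₂ − 2 = 55
p-value = P(T ≥ 0.70) ≈ 0.2446
Since p ≈ 0.2446 > α = 0.01, fail to reject H0; the data do not provide sufficient evidence against H0.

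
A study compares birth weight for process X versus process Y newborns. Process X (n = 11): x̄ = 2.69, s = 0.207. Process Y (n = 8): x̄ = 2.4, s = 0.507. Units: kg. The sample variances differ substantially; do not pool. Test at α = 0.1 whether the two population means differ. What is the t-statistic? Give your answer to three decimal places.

1.528

Let group 1 = process X, group 2 = process Y. H0: μ_1 = μ_2; H1: μ_1 ≠ μ_2 (Welch's two-sample t-test, two-sided).
t = (x̄_1 − x̄_2)/√(s_1²/n_1 + s_2²/n_2) = (2.69 − 2.4)/√(0.207²/11 + 0.507²/8) = 1.528
Welch–Satterthwaite df ≈ 8.71
Two-sided p-value ≈ 0.162
Since p ≈ 0.162 > α = 0.1, fail to reject H0; the evidence is not statistically significant.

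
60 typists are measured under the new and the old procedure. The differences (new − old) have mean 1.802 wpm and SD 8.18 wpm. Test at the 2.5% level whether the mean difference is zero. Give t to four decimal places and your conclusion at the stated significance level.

t = 1.7064; fail to reject H0

H0: μ_d = 0; H1: μ_d ≠ 0 (paired t-test on the differences, two-sided).
t = d̄/(s_d/√n) = 1.802/(8.18/√60) = 1.7064
df = n − 1 = 59
Two-sided p-value ≈ 0.0932
Since p ≈ 0.0932 > α = 0.025, fail to reject H0; the data do not provide sufficient evidence against H0.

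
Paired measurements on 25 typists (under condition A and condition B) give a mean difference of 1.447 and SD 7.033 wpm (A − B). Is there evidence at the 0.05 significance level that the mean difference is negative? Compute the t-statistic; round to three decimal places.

1.029

H0: μ_d = 0; H1: μ_d < 0 (paired t-test on the differences, left-tailed).
t = d̄/(s_d/√n) = 1.447/(7.033/√25) = 1.029
df = n − 1 = 24
p-value = P(T ≤ 1.029) ≈ 0.8431
Since p ≈ 0.8431 > α = 0.05, fail to reject H0; the data do not provide sufficient evidence against H0.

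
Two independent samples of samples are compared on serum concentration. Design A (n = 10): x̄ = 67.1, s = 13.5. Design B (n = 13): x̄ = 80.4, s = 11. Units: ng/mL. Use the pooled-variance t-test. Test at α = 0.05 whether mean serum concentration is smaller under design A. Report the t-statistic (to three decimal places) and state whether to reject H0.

Let group 1 = design A, group 2 = design B. H0: μ_1 = μ_2; H1: μ_1 < μ_2 (two-sample pooled-variance t-test, left-tailed).
s_p² = [(10−1)·13.5² + (13−1)·11²]/(10+13−2) = 147.25
t = (67.1 − 80.4)/√[147.25·(1/10 + 1/13)] = -2.606
df = n₁ + n₂ − 2 = 21
p-value = P(T ≤ -2.606) ≈ 0.008
Since p ≈ 0.008 < α = 0.05, reject H0; the evidence is statistically significant.

t = -2.606; reject H0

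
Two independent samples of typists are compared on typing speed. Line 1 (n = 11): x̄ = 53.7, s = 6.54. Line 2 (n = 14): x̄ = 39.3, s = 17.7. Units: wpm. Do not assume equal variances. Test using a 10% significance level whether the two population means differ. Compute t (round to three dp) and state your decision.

Let group 1 = line 1, group 2 = line 2. H0: μ_1 = μ_2; H1: μ_1 ≠ μ_2 (Welch's two-sample t-test, two-sided).
t = (x̄_1 − x̄_2)/√(s_1²/n_1 + s_2²/n_2) = (53.7 − 39.3)/√(6.54²/11 + 17.7²/14) = 2.810
Welch–Satterthwaite df ≈ 17.23
Two-sided p-value ≈ 0.0119
Since p ≈ 0.0119 < α = 0.1, reject H0; the evidence is statistically significant.

t = 2.810; reject H0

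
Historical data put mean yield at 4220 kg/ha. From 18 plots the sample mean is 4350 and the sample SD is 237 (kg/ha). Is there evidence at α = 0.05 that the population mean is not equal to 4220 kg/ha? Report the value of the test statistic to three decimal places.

2.327

H0: μ = 4220; H1: μ ≠ 4220 (one-sample t-test, two-sided).
t = (x̄ − μ₀)/(s/√n) = (4350 − 4220)/(237/√18) = 2.327
df = n − 1 = 17
Two-sided p-value ≈ 0.033
Since p ≈ 0.033 < α = 0.05, reject H0; the data support H1.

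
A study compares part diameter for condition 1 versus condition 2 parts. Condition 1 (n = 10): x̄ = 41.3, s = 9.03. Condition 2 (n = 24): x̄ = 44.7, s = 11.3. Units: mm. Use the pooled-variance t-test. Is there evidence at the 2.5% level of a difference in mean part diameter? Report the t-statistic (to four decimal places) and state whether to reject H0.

Let group 1 = condition 1, group 2 = condition 2. H0: μ_1 = μ_2; H1: μ_1 ≠ μ_2 (two-sample pooled-variance t-test, two-sided).
s_p² = [(10−1)·9.03² + (24−1)·11.3²]/(10+24−2) = 114.711
t = (41.3 − 44.7)/√[114.711·(1/10 + 1/24)] = -0.8434
df = n₁ + n₂ − 2 = 32
Two-sided p-value ≈ 0.4053
Since p ≈ 0.4053 > α = 0.025, fail to reject H0; the data do not provide sufficient evidence against H0.

t = -0.8434; fail to reject H0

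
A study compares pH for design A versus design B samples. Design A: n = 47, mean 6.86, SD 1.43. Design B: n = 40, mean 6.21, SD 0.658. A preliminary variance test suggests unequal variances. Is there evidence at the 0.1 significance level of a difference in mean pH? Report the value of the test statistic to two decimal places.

2.79

Let group 1 = design A, group 2 = design B. H0: μ_1 = μ_2; H1: μ_1 ≠ μ_2 (Welch's two-sample t-test, two-sided).
t = (x̄_1 − x̄_2)/√(s_1²/n_1 + s_2²/n_2) = (6.86 − 6.21)/√(1.43²/47 + 0.658²/40) = 2.79
Welch–Satterthwaite df ≈ 66.85
Two-sided p-value ≈ 0.007
Since p ≈ 0.007 < α = 0.1, reject H0; the data support H1.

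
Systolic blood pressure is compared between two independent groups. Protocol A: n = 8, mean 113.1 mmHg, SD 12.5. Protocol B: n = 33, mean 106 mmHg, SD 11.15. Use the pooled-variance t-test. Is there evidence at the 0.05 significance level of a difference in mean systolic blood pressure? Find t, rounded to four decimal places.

1.5798

Let group 1 = protocol A, group 2 = protocol B. H0: μ_1 = μ_2; H1: μ_1 ≠ μ_2 (two-sample pooled-variance t-test, two-sided).
s_p² = [(8−1)·12.5² + (33−1)·11.15²]/(8+33−2) = 130.053
t = (113.1 − 106)/√[130.053·(1/8 + 1/33)] = 1.5798
df = n₁ + n₂ − 2 = 39
Two-sided p-value ≈ 0.1222
Since p ≈ 0.1222 > α = 0.05, fail to reject H0; the evidence is not statistically significant.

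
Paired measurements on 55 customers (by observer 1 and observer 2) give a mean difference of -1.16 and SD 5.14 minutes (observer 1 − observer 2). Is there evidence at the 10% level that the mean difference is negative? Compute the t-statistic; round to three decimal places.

H0: μ_d = 0; H1: μ_d < 0 (paired t-test on the differences, left-tailed).
t = d̄/(s_d/√n) = -1.16/(5.14/√55) = -1.674
df = n − 1 = 54
p-value = P(T ≤ -1.674) ≈ 0.050
Since p ≈ 0.050 < α = 0.1, reject H0; the data support H1.

-1.674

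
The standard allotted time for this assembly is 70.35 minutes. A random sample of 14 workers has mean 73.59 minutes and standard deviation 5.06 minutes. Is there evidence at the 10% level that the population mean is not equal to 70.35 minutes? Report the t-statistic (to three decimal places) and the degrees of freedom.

t = 2.396, df = 13

H0: μ = 70.35; H1: μ ≠ 70.35 (one-sample t-test, two-sided).
t = (x̄ − μ₀)/(s/√n) = (73.59 − 70.35)/(5.06/√14) = 2.396
df = n − 1 = 13
Two-sided p-value ≈ 0.0323
Since p ≈ 0.0323 < α = 0.1, reject H0; the data support H1.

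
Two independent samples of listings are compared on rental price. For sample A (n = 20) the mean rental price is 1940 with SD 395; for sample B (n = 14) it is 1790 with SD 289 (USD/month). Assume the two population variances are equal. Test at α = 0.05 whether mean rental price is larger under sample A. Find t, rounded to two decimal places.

Let group 1 = sample A, group 2 = sample B. H0: μ_1 = μ_2; H1: μ_1 > μ_2 (two-sample pooled-variance t-test, right-tailed).
s_p² = [(20−1)·395² + (14−1)·289²]/(20+14−2) = 126570
t = (1940 − 1790)/√[126570·(1/20 + 1/14)] = 1.21
df = n₁ + n₂ − 2 = 32
p-value = P(T ≥ 1.21) ≈ 0.118
Since p ≈ 0.118 > α = 0.05, fail to reject H0; the evidence is not statistically significant.

1.21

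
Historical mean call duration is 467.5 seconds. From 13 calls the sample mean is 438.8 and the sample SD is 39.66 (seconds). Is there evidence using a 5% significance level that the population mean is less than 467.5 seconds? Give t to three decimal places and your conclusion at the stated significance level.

H0: μ = 467.5; H1: μ < 467.5 (one-sample t-test, left-tailed).
t = (x̄ − μ₀)/(s/√n) = (438.8 − 467.5)/(39.66/√13) = -2.609
df = n − 1 = 12
p-value = P(T ≤ -2.609) ≈ 0.011
Since p ≈ 0.011 < α = 0.05, reject H0; the data support H1.

t = -2.609; reject H0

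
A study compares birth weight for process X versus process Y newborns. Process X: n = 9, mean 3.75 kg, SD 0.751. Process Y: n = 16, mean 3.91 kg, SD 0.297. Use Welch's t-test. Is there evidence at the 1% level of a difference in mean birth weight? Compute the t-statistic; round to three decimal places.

-0.613

Let group 1 = process X, group 2 = process Y. H0: μ_1 = μ_2; H1: μ_1 ≠ μ_2 (Welch's two-sample t-test, two-sided).
t = (x̄_1 − x̄_2)/√(s_1²/n_1 + s_2²/n_2) = (3.75 − 3.91)/√(0.751²/9 + 0.297²/16) = -0.613
Welch–Satterthwaite df ≈ 9.43
Two-sided p-value ≈ 0.555
Since p ≈ 0.555 > α = 0.01, fail to reject H0; the evidence is not statistically significant.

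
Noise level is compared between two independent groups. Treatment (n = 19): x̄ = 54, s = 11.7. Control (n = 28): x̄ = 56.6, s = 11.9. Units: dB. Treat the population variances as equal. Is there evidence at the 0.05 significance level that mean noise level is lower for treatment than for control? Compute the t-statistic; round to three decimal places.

-0.740

Let group 1 = treatment, group 2 = control. H0: μ_1 = μ_2; H1: μ_1 < μ_2 (two-sample pooled-variance t-test, left-tailed).
s_p² = [(19−1)·11.7² + (28−1)·11.9²]/(19+28−2) = 139.722
t = (54 − 56.6)/√[139.722·(1/19 + 1/28)] = -0.740
df = n₁ + n₂ − 2 = 45
p-value = P(T ≤ -0.740) ≈ 0.2316
Since p ≈ 0.2316 > α = 0.05, fail to reject H0; the data do not provide sufficient evidence against H0.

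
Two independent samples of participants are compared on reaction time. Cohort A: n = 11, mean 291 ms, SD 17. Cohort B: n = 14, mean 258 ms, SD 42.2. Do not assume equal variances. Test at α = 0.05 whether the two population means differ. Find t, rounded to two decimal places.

2.66

Let group 1 = cohort A, group 2 = cohort B. H0: μ_1 = μ_2; H1: μ_1 ≠ μ_2 (Welch's two-sample t-test, two-sided).
t = (x̄_1 − x̄_2)/√(s_1²/n_1 + s_2²/n_2) = (291 − 258)/√(17²/11 + 42.2²/14) = 2.66
Welch–Satterthwaite df ≈ 17.93
Two-sided p-value ≈ 0.0159
Since p ≈ 0.0159 < α = 0.05, reject H0; the data support H1.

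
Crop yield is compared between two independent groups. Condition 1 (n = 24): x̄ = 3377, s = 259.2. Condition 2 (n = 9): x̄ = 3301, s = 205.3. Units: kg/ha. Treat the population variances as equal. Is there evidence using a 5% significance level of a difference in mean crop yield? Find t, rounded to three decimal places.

Let group 1 = condition 1, group 2 = condition 2. H0: μ_1 = μ_2; H1: μ_1 ≠ μ_2 (two-sample pooled-variance t-test, two-sided).
s_p² = [(24−1)·259.2² + (9−1)·205.3²]/(24+9−2) = 60723.6
t = (3377 − 3301)/√[60723.6·(1/24 + 1/9)] = 0.789
df = n₁ + n₂ − 2 = 31
Two-sided p-value ≈ 0.4361
Since p ≈ 0.4361 > α = 0.05, fail to reject H0; the data do not provide sufficient evidence against H0.

0.789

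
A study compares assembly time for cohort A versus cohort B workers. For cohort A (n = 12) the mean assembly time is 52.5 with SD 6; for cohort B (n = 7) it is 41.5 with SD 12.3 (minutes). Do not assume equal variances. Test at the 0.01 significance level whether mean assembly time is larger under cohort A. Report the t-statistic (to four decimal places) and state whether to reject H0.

t = 2.2172; fail to reject H0

Let group 1 = cohort A, group 2 = cohort B. H0: μ_1 = μ_2; H1: μ_1 > μ_2 (Welch's two-sample t-test, right-tailed).
t = (x̄_1 − x̄_2)/√(s_1²/n_1 + s_2²/n_2) = (52.5 − 41.5)/√(6²/12 + 12.3²/7) = 2.2172
Welch–Satterthwaite df ≈ 7.70
p-value = P(T ≥ 2.2172) ≈ 0.0294
Since p ≈ 0.0294 > α = 0.01, fail to reject H0; the data do not provide sufficient evidence against H0.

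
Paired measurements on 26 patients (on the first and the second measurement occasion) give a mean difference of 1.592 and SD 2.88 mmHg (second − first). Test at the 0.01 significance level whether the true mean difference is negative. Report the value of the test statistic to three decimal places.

2.819

H0: μ_d = 0; H1: μ_d < 0 (paired t-test on the differences, left-tailed).
t = d̄/(s_d/√n) = 1.592/(2.88/√26) = 2.819
df = n − 1 = 25
p-value = P(T ≤ 2.819) ≈ 0.9954
Since p ≈ 0.9954 > α = 0.01, fail to reject H0; the data do not provide sufficient evidence against H0.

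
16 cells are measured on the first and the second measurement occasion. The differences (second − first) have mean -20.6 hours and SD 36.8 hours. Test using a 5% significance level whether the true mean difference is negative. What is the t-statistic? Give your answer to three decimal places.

H0: μ_d = 0; H1: μ_d < 0 (paired t-test on the differences, left-tailed).
t = d̄/(s_d/√n) = -20.6/(36.8/√16) = -2.239
df = n − 1 = 15
p-value = P(T ≤ -2.239) ≈ 0.0204
Since p ≈ 0.0204 < α = 0.05, reject H0; the evidence is statistically significant.

-2.239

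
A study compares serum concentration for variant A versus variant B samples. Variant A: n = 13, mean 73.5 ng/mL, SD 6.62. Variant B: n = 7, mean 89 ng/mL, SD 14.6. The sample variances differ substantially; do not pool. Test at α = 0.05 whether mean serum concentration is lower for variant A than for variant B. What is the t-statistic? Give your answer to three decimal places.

Let group 1 = variant A, group 2 = variant B. H0: μ_1 = μ_2; H1: μ_1 < μ_2 (Welch's two-sample t-test, left-tailed).
t = (x̄_1 − x̄_2)/√(s_1²/n_1 + s_2²/n_2) = (73.5 − 89)/√(6.62²/13 + 14.6²/7) = -2.665
Welch–Satterthwaite df ≈ 7.36
p-value = P(T ≤ -2.665) ≈ 0.0154
Since p ≈ 0.0154 < α = 0.05, reject H0; the evidence is statistically significant.

-2.665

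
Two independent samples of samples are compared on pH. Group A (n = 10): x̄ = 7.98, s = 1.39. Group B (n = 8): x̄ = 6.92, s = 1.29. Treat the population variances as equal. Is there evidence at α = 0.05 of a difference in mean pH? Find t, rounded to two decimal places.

Let group 1 = group A, group 2 = group B. H0: μ_1 = μ_2; H1: μ_1 ≠ μ_2 (two-sample pooled-variance t-test, two-sided).
s_p² = [(10−1)·1.39² + (8−1)·1.29²]/(10+8−2) = 1.81485
t = (7.98 − 6.92)/√[1.81485·(1/10 + 1/8)] = 1.66
df = n₁ + n₂ − 2 = 16
Two-sided p-value ≈ 0.1166
Since p ≈ 0.1166 > α = 0.05, fail to reject H0; the evidence is not statistically significant.

1.66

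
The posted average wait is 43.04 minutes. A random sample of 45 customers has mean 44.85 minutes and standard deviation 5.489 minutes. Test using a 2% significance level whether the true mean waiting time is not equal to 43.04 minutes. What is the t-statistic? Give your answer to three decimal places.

2.212

H0: μ = 43.04; H1: μ ≠ 43.04 (one-sample t-test, two-sided).
t = (x̄ − μ₀)/(s/√n) = (44.85 − 43.04)/(5.489/√45) = 2.212
df = n − 1 = 44
Two-sided p-value ≈ 0.032
Since p ≈ 0.032 > α = 0.02, fail to reject H0; the data do not provide sufficient evidence against H0.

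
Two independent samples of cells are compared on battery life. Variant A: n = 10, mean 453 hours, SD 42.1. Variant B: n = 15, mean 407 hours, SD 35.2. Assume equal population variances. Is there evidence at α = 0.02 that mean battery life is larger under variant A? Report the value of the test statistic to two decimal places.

2.96

Let group 1 = variant A, group 2 = variant B. H0: μ_1 = μ_2; H1: μ_1 > μ_2 (two-sample pooled-variance t-test, right-tailed).
s_p² = [(10−1)·42.1² + (15−1)·35.2²]/(10+15−2) = 1447.75
t = (453 − 407)/√[1447.75·(1/10 + 1/15)] = 2.96
df = n₁ + n₂ − 2 = 23
p-value = P(T ≥ 2.96) ≈ 0.0035
Since p ≈ 0.0035 < α = 0.02, reject H0; the data support H1.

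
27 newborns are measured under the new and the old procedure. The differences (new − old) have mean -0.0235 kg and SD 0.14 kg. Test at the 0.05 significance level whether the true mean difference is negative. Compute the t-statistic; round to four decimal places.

-0.8722

H0: μ_d = 0; H1: μ_d < 0 (paired t-test on the differences, left-tailed).
t = d̄/(s_d/√n) = -0.0235/(0.14/√27) = -0.8722
df = n − 1 = 26
p-value = P(T ≤ -0.8722) ≈ 0.196
Since p ≈ 0.196 > α = 0.05, fail to reject H0; the data do not provide sufficient evidence against H0.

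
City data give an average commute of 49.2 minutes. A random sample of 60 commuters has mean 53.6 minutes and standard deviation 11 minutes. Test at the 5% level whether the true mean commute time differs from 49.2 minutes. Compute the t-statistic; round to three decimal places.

H0: μ = 49.2; H1: μ ≠ 49.2 (one-sample t-test, two-sided).
t = (x̄ − μ₀)/(s/√n) = (53.6 − 49.2)/(11/√60) = 3.098
df = n − 1 = 59
Two-sided p-value ≈ 0.0030
Since p ≈ 0.0030 < α = 0.05, reject H0; the data support H1.

3.098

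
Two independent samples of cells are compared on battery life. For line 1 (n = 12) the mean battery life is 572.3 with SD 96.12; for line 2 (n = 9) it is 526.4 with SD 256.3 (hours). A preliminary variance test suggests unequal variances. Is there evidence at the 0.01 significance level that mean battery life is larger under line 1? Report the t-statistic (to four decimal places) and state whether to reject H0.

Let group 1 = line 1, group 2 = line 2. H0: μ_1 = μ_2; H1: μ_1 > μ_2 (Welch's two-sample t-test, right-tailed).
t = (x̄_1 − x̄_2)/√(s_1²/n_1 + s_2²/n_2) = (572.3 − 526.4)/√(96.12²/12 + 256.3²/9) = 0.5110
Welch–Satterthwaite df ≈ 9.70
p-value = P(T ≥ 0.5110) ≈ 0.310
Since p ≈ 0.310 > α = 0.01, fail to reject H0; the evidence is not statistically significant.

t = 0.5110; fail to reject H0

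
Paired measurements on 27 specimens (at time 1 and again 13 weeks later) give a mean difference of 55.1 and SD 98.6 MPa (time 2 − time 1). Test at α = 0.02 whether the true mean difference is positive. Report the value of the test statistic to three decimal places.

2.904

H0: μ_d = 0; H1: μ_d > 0 (paired t-test on the differences, right-tailed).
t = d̄/(s_d/√n) = 55.1/(98.6/√27) = 2.904
df = n − 1 = 26
p-value = P(T ≥ 2.904) ≈ 0.0037
Since p ≈ 0.0037 < α = 0.02, reject H0; the data support H1.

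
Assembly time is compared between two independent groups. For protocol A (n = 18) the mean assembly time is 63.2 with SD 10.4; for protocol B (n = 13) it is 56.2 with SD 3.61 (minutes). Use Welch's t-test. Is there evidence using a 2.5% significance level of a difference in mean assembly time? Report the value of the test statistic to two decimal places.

2.64

Let group 1 = protocol A, group 2 = protocol B. H0: μ_1 = μ_2; H1: μ_1 ≠ μ_2 (Welch's two-sample t-test, two-sided).
t = (x̄_1 − x̄_2)/√(s_1²/n_1 + s_2²/n_2) = (63.2 − 56.2)/√(10.4²/18 + 3.61²/13) = 2.64
Welch–Satterthwaite df ≈ 22.27
Two-sided p-value ≈ 0.015
Since p ≈ 0.015 < α = 0.025, reject H0; the evidence is statistically significant.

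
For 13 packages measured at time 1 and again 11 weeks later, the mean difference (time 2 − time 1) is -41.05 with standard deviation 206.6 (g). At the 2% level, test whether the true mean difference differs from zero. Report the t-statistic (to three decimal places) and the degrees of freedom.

H0: μ_d = 0; H1: μ_d ≠ 0 (paired t-test on the differences, two-sided).
t = d̄/(s_d/√n) = -41.05/(206.6/√13) = -0.716
df = n − 1 = 12
Two-sided p-value ≈ 0.487
Since p ≈ 0.487 > α = 0.02, fail to reject H0; the evidence is not statistically significant.

t = -0.716, df = 12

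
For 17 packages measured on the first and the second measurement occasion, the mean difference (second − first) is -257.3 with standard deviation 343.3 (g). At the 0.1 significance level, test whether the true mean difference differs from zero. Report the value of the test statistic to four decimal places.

-3.0902

H0: μ_d = 0; H1: μ_d ≠ 0 (paired t-test on the differences, two-sided).
t = d̄/(s_d/√n) = -257.3/(343.3/√17) = -3.0902
df = n − 1 = 16
Two-sided p-value ≈ 0.0070
Since p ≈ 0.0070 < α = 0.1, reject H0; the data support H1.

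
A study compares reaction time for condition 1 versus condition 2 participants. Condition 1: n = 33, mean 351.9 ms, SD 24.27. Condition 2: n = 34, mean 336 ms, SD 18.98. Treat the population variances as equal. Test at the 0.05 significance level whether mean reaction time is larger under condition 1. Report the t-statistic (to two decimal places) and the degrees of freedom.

Let group 1 = condition 1, group 2 = condition 2. H0: μ_1 = μ_2; H1: μ_1 > μ_2 (two-sample pooled-variance t-test, right-tailed).
s_p² = [(33−1)·24.27² + (34−1)·18.98²]/(33+34−2) = 472.877
t = (351.9 − 336)/√[472.877·(1/33 + 1/34)] = 2.99
df = n₁ + n₂ − 2 = 65
p-value = P(T ≥ 2.99) ≈ 0.0020
Since p ≈ 0.0020 < α = 0.05, reject H0; the evidence is statistically significant.

t = 2.99, df = 65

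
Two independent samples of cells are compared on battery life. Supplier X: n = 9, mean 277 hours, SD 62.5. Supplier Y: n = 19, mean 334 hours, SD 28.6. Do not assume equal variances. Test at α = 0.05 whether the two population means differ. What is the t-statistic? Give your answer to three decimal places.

Let group 1 = supplier X, group 2 = supplier Y. H0: μ_1 = μ_2; H1: μ_1 ≠ μ_2 (Welch's two-sample t-test, two-sided).
t = (x̄_1 − x̄_2)/√(s_1²/n_1 + s_2²/n_2) = (277 − 334)/√(62.5²/9 + 28.6²/19) = -2.610
Welch–Satterthwaite df ≈ 9.62
Two-sided p-value ≈ 0.027
Since p ≈ 0.027 < α = 0.05, reject H0; the evidence is statistically significant.

-2.610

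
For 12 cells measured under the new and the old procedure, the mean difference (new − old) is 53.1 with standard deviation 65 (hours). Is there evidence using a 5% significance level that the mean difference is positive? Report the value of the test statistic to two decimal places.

H0: μ_d = 0; H1: μ_d > 0 (paired t-test on the differences, right-tailed).
t = d̄/(s_d/√n) = 53.1/(65/√12) = 2.83
df = n − 1 = 11
p-value = P(T ≥ 2.83) ≈ 0.0082
Since p ≈ 0.0082 < α = 0.05, reject H0; the evidence is statistically significant.

2.83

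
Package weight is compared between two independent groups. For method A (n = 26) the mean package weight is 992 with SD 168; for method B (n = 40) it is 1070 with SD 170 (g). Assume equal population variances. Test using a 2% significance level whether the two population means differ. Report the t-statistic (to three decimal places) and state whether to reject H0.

t = -1.830; fail to reject H0

Let group 1 = method A, group 2 = method B. H0: μ_1 = μ_2; H1: μ_1 ≠ μ_2 (two-sample pooled-variance t-test, two-sided).
s_p² = [(26−1)·168² + (40−1)·170²]/(26+40−2) = 28635.9
t = (992 − 1070)/√[28635.9·(1/26 + 1/40)] = -1.830
df = n₁ + n₂ − 2 = 64
Two-sided p-value ≈ 0.072
Since p ≈ 0.072 > α = 0.02, fail to reject H0; the evidence is not statistically significant.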